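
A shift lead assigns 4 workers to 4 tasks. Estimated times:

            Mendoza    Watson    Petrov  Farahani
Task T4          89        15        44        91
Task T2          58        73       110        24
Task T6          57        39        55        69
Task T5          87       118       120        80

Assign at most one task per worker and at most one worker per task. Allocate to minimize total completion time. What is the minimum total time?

Optimal: Mendoza→Task T5 (87 min), Watson→Task T4 (15 min), Petrov→Task T6 (55 min), Farahani→Task T2 (24 min) — total 87+15+55+24 = 181 min.
Next-best assignment: Mendoza→Task T5, Watson→Task T6, Petrov→Task T4, Farahani→Task T2 = 194 min.

Minimum total: 181 min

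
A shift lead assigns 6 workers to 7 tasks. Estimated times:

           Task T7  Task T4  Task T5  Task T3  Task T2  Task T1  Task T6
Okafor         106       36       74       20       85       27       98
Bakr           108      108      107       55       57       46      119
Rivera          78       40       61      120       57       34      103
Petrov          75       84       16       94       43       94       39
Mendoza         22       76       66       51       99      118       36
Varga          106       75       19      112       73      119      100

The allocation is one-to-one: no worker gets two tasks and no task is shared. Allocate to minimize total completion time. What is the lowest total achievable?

This is a one-to-one assignment (minimum-cost bipartite matching).
Optimal: Okafor→Task T3 (20 min), Bakr→Task T1 (46 min), Rivera→Task T4 (40 min), Petrov→Task T6 (39 min), Mendoza→Task T7 (22 min), Varga→Task T5 (19 min) — total 20+46+40+39+22+19 = 186 min.
Next-best assignment: Okafor→Task T3, Bakr→Task T1, Rivera→Task T4, Petrov→Task T2, Mendoza→Task T7, Varga→Task T5 = 190 min.
Checked against all permutations: 186 min is optimal.

Minimum total: 186 min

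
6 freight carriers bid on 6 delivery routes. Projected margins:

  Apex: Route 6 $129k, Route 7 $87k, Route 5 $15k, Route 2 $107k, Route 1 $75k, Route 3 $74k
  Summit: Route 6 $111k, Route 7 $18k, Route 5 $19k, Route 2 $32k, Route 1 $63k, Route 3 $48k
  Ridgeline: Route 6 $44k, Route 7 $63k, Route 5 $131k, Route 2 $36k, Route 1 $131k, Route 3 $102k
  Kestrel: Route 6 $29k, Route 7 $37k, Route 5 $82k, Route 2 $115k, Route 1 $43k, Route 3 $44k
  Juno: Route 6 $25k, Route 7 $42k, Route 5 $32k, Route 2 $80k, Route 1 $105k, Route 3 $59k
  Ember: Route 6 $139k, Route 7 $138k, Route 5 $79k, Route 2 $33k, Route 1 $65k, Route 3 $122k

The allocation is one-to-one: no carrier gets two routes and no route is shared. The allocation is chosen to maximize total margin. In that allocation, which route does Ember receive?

Optimal: Apex→Route 3 ($74k), Summit→Route 6 ($111k), Ridgeline→Route 5 ($131k), Kestrel→Route 2 ($115k), Juno→Route 1 ($105k), Ember→Route 7 ($138k) — total 74+111+131+115+105+138 = $674k.
Row-greedy (each carrier in turn takes its best remaining route) gives $635k, worse by 39.
Ember's own top route is Route 6 ($139k), but forcing Ember→Route 6 and reassigning the rest optimally gives only $625k — worse by 49.

Ember receives Route 7.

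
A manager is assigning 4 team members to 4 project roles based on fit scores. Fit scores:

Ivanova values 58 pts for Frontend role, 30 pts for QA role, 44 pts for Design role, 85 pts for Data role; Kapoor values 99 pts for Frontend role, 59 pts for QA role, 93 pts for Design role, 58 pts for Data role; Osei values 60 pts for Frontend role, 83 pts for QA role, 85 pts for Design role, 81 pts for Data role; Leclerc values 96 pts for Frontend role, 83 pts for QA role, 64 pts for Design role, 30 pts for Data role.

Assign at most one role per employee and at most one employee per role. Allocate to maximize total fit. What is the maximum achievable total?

Optimal: Ivanova→Data role (85 pts), Kapoor→Design role (93 pts), Osei→QA role (83 pts), Leclerc→Frontend role (96 pts) — total 85+93+83+96 = 357 pts.
Column-greedy (each role in turn goes to its best remaining employee) gives 331 pts, worse by 26.
Swapping Leclerc↔Osei (Leclerc→QA role 83 pts, Osei→Frontend role 60 pts) loses 36.

Maximum total: 357 pts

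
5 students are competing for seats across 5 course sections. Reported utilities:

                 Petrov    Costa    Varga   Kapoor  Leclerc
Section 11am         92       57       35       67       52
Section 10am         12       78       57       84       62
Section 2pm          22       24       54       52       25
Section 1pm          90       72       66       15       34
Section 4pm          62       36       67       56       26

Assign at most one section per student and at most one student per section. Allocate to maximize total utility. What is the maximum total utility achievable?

Max total: 345 points

Optimal: Petrov→Section 11am (92 points), Costa→Section 1pm (72 points), Varga→Section 4pm (67 points), Kapoor→Section 2pm (52 points), Leclerc→Section 10am (62 points) — total 92+72+67+52+62 = 345 points.
Max-entry greedy (repeatedly take the single best remaining cell) gives 340 points, worse by 5.
Next-best assignment: Petrov→Section 11am, Costa→Section 1pm, Varga→Section 4pm, Kapoor→Section 10am, Leclerc→Section 2pm = 340 points.
No other one-to-one assignment exceeds 345 points.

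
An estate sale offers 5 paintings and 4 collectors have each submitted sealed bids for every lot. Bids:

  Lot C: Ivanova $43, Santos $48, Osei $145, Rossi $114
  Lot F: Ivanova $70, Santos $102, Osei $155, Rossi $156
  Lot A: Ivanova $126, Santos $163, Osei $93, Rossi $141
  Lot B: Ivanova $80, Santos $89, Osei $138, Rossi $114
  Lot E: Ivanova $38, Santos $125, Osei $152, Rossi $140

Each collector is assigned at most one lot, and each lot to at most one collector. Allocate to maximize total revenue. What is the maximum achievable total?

Max total: $552

Treat this as an assignment problem: match each collector to one lot.
Optimal: Ivanova→Lot A ($126), Santos→Lot E ($125), Osei→Lot C ($145), Rossi→Lot F ($156) — total 126+125+145+156 = $552.
Row-greedy (each collector in turn takes its best remaining lot) gives $520, worse by 32.
Next-best assignment: Ivanova→Lot B, Santos→Lot A, Osei→Lot E, Rossi→Lot F = $551.
Swapping Rossi↔Ivanova (Rossi→Lot A $141, Ivanova→Lot F $70) loses 71.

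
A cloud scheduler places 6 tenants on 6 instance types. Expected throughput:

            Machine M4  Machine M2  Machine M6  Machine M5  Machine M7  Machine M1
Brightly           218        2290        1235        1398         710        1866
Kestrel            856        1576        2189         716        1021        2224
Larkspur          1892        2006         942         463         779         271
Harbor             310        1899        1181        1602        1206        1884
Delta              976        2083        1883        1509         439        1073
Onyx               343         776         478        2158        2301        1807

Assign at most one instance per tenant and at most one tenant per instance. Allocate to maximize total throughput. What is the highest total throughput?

Maximum total: 12192 ops/s

This is a one-to-one assignment (maximum-weight bipartite matching).
Optimal: Brightly→Machine M2 (2290 ops/s), Kestrel→Machine M1 (2224 ops/s), Larkspur→Machine M4 (1892 ops/s), Harbor→Machine M5 (1602 ops/s), Delta→Machine M6 (1883 ops/s), Onyx→Machine M7 (2301 ops/s) — total 2290+2224+1892+1602+1883+2301 = 12192 ops/s.
Column-greedy (each instance in turn goes to its best remaining tenant) gives 10808 ops/s, worse by 1384.
Next-best assignment: Brightly→Machine M2, Kestrel→Machine M6, Larkspur→Machine M4, Harbor→Machine M1, Delta→Machine M5, Onyx→Machine M7 = 12065 ops/s.
Swapping Brightly↔Larkspur (Brightly→Machine M4 218 ops/s, Larkspur→Machine M2 2006 ops/s) loses 1958.
Every other assignment is strictly worse.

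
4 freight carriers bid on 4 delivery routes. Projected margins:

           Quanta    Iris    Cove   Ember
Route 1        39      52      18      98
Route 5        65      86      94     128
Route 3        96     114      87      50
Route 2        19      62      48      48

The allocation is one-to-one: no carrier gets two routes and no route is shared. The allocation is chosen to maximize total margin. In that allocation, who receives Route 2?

Iris receives Route 2.

Optimal: Quanta→Route 3 ($96k), Iris→Route 2 ($62k), Cove→Route 5 ($94k), Ember→Route 1 ($98k) — total 96+62+94+98 = $350k.
Swapping Cove↔Quanta (Cove→Route 3 $87k, Quanta→Route 5 $65k) loses 38.
Iris's own top route is Route 3 ($114k), but forcing Iris→Route 3 and reassigning the rest optimally gives only $329k — worse by 21.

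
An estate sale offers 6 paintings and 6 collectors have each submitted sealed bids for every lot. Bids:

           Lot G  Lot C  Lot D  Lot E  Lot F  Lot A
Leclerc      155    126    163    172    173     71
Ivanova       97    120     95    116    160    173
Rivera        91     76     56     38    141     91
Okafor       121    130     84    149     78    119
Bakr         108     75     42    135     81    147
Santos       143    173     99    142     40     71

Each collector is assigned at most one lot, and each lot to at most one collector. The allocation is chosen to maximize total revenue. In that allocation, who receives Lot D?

Leclerc receives Lot D.

Optimal: Leclerc→Lot D ($163), Ivanova→Lot A ($173), Rivera→Lot F ($141), Okafor→Lot E ($149), Bakr→Lot G ($108), Santos→Lot C ($173) — total 163+173+141+149+108+173 = $907.
Max-entry greedy (repeatedly take the single best remaining cell) gives $832, worse by 75.
Next-best assignment: Leclerc→Lot D, Ivanova→Lot A, Rivera→Lot F, Okafor→Lot G, Bakr→Lot E, Santos→Lot C = $906.
Leclerc's own top lot is Lot F ($173), but forcing Leclerc→Lot F and reassigning the rest optimally gives only $832 — worse by 75.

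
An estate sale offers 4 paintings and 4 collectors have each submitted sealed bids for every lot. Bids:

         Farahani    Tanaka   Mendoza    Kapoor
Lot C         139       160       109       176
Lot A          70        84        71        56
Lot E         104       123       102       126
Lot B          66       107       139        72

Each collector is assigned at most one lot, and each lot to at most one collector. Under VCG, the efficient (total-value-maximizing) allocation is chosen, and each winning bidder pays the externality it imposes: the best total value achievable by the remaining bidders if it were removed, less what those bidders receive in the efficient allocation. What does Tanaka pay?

Tanaka pays $34.

Efficient allocation: Farahani→Lot A ($70), Tanaka→Lot E ($123), Mendoza→Lot B ($139), Kapoor→Lot C ($176); total welfare W = $508.
Tanaka receives Lot E at value $123, so the others get W − 123 = $385.
Without Tanaka: best allocation of the remaining 3 bidders over all 4 lots is Farahani→Lot E ($104), Mendoza→Lot B ($139), Kapoor→Lot C ($176), total $419.
VCG payment = (others' best without Tanaka) − (others' welfare with Tanaka) = 419 − 385 = $34.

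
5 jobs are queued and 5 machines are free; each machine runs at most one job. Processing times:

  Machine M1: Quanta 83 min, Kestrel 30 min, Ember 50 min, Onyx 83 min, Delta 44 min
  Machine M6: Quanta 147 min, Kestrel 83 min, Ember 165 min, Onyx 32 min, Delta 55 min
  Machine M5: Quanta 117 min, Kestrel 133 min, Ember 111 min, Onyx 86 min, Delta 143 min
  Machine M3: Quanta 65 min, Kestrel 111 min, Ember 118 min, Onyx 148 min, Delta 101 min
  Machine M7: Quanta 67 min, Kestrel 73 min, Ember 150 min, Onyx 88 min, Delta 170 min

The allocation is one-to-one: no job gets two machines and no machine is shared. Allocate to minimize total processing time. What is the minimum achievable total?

Optimal: Quanta→Machine M3 (65 min), Kestrel→Machine M7 (73 min), Ember→Machine M5 (111 min), Onyx→Machine M6 (32 min), Delta→Machine M1 (44 min) — total 65+73+111+32+44 = 325 min.
Row-greedy (each job in turn takes its cheapest remaining machine) gives 408 min, worse by 83.
Swapping Delta↔Ember (Delta→Machine M5 143 min, Ember→Machine M1 50 min) adds 38.
Checked against all permutations: 325 min is optimal.

Min total: 325 min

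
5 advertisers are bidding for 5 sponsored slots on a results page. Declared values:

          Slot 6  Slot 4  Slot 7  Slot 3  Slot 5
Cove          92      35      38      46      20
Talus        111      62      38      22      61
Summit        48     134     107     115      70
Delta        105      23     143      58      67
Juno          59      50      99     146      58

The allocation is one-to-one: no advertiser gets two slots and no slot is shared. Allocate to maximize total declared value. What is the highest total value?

This is the linear assignment problem.
Optimal: Cove→Slot 6 ($92), Talus→Slot 5 ($61), Summit→Slot 4 ($134), Delta→Slot 7 ($143), Juno→Slot 3 ($146) — total 92+61+134+143+146 = $576.
Column-greedy (each slot in turn goes to its best remaining advertiser) gives $554, worse by 22.
Next-best assignment: Cove→Slot 5, Talus→Slot 6, Summit→Slot 4, Delta→Slot 7, Juno→Slot 3 = $554.
Swapping Talus↔Juno (Talus→Slot 3 $22, Juno→Slot 5 $58) loses 127.

Maximum total: $576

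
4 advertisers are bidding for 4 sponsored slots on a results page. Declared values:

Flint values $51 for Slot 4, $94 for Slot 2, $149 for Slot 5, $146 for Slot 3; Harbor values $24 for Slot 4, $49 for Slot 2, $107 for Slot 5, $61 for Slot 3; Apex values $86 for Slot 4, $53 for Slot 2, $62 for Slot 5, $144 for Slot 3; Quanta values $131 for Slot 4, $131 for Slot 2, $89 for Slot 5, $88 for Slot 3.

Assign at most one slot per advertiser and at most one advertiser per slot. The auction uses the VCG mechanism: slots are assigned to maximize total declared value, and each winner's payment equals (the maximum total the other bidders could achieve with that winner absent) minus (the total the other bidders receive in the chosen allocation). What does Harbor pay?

Harbor pays $55.

Efficient allocation: Flint→Slot 2 ($94), Harbor→Slot 5 ($107), Apex→Slot 3 ($144), Quanta→Slot 4 ($131); total welfare W = $476.
Harbor receives Slot 5 at value $107, so the others get W − 107 = $369.
Without Harbor: best allocation of the remaining 3 bidders over all 4 slots is Flint→Slot 5 ($149), Apex→Slot 3 ($144), Quanta→Slot 4 ($131), total $424.
VCG payment = (others' best without Harbor) − (others' welfare with Harbor) = 424 − 369 = $55.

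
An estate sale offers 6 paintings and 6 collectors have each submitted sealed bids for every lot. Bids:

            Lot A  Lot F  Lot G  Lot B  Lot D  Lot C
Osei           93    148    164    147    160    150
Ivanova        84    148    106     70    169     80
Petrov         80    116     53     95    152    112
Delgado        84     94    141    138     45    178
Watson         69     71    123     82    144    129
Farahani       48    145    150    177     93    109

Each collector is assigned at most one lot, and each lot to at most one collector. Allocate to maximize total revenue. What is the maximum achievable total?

Optimal: Osei→Lot G ($164), Ivanova→Lot F ($148), Petrov→Lot A ($80), Delgado→Lot C ($178), Watson→Lot D ($144), Farahani→Lot B ($177) — total 164+148+80+178+144+177 = $891.
Next-best assignment: Osei→Lot G, Ivanova→Lot F, Petrov→Lot D, Delgado→Lot C, Watson→Lot A, Farahani→Lot B = $888.

Max total: $891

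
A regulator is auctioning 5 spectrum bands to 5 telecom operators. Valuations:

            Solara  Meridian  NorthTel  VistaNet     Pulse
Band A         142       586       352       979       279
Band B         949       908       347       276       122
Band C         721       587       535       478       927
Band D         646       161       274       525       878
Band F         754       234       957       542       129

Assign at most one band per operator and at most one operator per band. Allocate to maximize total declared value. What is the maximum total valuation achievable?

Max total: $4443M

This is the linear assignment problem.
Optimal: Solara→Band C ($721M), Meridian→Band B ($908M), NorthTel→Band F ($957M), VistaNet→Band A ($979M), Pulse→Band D ($878M) — total 721+908+957+979+878 = $4443M.
Swapping NorthTel↔VistaNet (NorthTel→Band A $352M, VistaNet→Band F $542M) loses 1042.
No other one-to-one assignment exceeds $4443M.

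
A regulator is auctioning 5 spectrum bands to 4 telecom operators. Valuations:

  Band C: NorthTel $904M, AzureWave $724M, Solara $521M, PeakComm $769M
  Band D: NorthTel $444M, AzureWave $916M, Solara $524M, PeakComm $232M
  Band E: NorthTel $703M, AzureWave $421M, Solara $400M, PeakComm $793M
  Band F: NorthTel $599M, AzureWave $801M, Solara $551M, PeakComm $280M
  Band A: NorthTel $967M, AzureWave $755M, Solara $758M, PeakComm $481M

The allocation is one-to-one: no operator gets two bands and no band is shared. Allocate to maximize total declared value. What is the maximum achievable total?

Maximum total: $3371M

Treat this as an assignment problem: match each operator to one band.
Optimal: NorthTel→Band C ($904M), AzureWave→Band D ($916M), Solara→Band A ($758M), PeakComm→Band E ($793M) — total 904+916+758+793 = $3371M.
Next-best assignment: NorthTel→Band C, AzureWave→Band F, Solara→Band A, PeakComm→Band E = $3256M.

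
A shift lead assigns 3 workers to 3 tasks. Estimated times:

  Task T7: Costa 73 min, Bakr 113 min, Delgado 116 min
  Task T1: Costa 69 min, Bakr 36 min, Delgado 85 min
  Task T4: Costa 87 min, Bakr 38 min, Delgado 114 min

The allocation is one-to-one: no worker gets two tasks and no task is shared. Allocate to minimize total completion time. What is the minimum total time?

Minimum total: 196 min

This is the linear assignment problem.
Optimal: Costa→Task T7 (73 min), Bakr→Task T4 (38 min), Delgado→Task T1 (85 min) — total 73+38+85 = 196 min.
Row-greedy (each worker in turn takes its cheapest remaining task) gives 223 min, worse by 27.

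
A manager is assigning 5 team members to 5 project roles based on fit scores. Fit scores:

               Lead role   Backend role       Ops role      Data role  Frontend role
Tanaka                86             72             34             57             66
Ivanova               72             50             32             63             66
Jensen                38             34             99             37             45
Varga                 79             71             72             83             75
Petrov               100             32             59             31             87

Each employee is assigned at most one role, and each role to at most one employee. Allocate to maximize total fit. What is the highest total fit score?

Max total: 420 pts

Optimal: Tanaka→Backend role (72 pts), Ivanova→Frontend role (66 pts), Jensen→Ops role (99 pts), Varga→Data role (83 pts), Petrov→Lead role (100 pts) — total 72+66+99+83+100 = 420 pts.
Row-greedy (each employee in turn takes its best remaining role) gives 366 pts, worse by 54.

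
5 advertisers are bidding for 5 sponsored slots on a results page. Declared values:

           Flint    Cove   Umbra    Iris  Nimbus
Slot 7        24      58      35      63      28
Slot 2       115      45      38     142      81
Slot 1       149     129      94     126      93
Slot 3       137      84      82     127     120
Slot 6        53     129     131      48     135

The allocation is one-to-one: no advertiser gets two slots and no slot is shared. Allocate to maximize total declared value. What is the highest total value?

Maximum total: $600

This is the linear assignment problem.
Optimal: Flint→Slot 1 ($149), Cove→Slot 7 ($58), Umbra→Slot 6 ($131), Iris→Slot 2 ($142), Nimbus→Slot 3 ($120) — total 149+58+131+142+120 = $600.
Every other assignment is strictly worse.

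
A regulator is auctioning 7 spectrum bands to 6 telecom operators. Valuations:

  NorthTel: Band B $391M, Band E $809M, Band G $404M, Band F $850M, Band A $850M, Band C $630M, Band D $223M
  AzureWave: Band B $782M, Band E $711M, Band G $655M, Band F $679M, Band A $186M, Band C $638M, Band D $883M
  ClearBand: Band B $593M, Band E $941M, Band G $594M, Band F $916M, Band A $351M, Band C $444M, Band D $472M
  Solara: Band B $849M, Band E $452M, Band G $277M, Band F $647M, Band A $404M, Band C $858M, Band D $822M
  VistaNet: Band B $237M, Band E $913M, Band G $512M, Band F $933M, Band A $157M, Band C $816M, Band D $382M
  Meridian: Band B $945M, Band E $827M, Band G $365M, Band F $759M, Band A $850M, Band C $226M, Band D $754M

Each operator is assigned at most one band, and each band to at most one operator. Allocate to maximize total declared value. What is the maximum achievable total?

Maximum total: $5410M

This is the linear assignment problem.
Optimal: NorthTel→Band A ($850M), AzureWave→Band D ($883M), ClearBand→Band E ($941M), Solara→Band C ($858M), VistaNet→Band F ($933M), Meridian→Band B ($945M) — total 850+883+941+858+933+945 = $5410M.
Row-greedy (each operator in turn takes its best remaining band) gives $4989M, worse by 421.
Swapping AzureWave↔NorthTel (AzureWave→Band A $186M, NorthTel→Band D $223M) loses 1324.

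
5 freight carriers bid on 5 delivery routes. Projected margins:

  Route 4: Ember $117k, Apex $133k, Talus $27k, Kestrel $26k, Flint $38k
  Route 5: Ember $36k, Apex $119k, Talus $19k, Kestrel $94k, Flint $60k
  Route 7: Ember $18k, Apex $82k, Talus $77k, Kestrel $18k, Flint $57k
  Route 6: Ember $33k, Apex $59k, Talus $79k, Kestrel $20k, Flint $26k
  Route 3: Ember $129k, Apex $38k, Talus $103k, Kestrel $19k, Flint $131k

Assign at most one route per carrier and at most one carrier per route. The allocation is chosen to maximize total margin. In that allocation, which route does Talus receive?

Optimal: Ember→Route 4 ($117k), Apex→Route 7 ($82k), Talus→Route 6 ($79k), Kestrel→Route 5 ($94k), Flint→Route 3 ($131k) — total 117+82+79+94+131 = $503k.
Row-greedy (each carrier in turn takes its best remaining route) gives $492k, worse by 11.
Talus's own top route is Route 3 ($103k), but forcing Talus→Route 3 and reassigning the rest optimally gives only $430k — worse by 73.

Talus receives Route 6.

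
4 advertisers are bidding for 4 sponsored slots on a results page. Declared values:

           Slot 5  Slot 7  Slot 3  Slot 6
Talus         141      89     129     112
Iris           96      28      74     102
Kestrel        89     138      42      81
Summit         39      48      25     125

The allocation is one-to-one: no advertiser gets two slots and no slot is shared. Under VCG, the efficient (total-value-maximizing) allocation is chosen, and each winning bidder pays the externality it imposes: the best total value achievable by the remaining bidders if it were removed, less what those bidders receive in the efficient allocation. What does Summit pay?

Efficient allocation: Talus→Slot 3 ($129), Iris→Slot 5 ($96), Kestrel→Slot 7 ($138), Summit→Slot 6 ($125); total welfare W = $488.
Summit receives Slot 6 at value $125, so the others get W − 125 = $363.
Without Summit: best allocation of the remaining 3 bidders over all 4 slots is Talus→Slot 5 ($141), Iris→Slot 6 ($102), Kestrel→Slot 7 ($138), total $381.
VCG payment = (others' best without Summit) − (others' welfare with Summit) = 381 − 363 = $18.

Summit pays $18.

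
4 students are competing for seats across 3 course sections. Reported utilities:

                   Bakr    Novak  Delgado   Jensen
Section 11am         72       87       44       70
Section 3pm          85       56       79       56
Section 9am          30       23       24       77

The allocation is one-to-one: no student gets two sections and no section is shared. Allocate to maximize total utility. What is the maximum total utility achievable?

Optimal: Novak→Section 11am (87 points), Bakr→Section 3pm (85 points), Jensen→Section 9am (77 points) — total 87+85+77 = 249 points.
Row-greedy (each student in turn takes its best remaining section) gives 196 points, worse by 53.

Maximum total: 249 points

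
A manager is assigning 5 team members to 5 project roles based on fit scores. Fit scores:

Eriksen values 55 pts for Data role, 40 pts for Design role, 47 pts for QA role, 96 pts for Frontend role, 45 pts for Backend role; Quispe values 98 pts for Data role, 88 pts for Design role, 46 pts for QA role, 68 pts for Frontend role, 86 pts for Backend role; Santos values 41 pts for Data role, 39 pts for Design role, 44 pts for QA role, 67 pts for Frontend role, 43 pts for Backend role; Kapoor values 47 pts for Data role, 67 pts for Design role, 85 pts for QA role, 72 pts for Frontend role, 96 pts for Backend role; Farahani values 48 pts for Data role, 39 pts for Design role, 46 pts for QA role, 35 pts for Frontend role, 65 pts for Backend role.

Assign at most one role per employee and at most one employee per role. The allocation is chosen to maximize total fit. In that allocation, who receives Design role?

Optimal: Eriksen→Frontend role (96 pts), Quispe→Data role (98 pts), Santos→Design role (39 pts), Kapoor→QA role (85 pts), Farahani→Backend role (65 pts) — total 96+98+39+85+65 = 383 pts.
Row-greedy (each employee in turn takes its best remaining role) gives 373 pts, worse by 10.
Next-best assignment: Eriksen→Frontend role, Quispe→Data role, Santos→Design role, Kapoor→Backend role, Farahani→QA role = 375 pts.
No other one-to-one assignment exceeds 383 pts.
Santos's own top role is Frontend role (67 pts), but forcing Santos→Frontend role and reassigning the rest optimally gives only 360 pts — worse by 23.

Santos receives Design role.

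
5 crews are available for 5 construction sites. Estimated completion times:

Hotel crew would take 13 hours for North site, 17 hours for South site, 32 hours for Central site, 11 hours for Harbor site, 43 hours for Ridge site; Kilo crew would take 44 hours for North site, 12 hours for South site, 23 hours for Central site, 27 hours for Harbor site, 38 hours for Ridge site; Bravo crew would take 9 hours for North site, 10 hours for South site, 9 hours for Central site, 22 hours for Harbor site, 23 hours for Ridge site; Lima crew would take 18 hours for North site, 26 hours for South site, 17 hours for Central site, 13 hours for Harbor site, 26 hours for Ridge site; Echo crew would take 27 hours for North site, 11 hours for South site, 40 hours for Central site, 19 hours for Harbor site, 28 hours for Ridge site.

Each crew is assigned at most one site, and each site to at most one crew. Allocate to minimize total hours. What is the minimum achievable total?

Treat this as an assignment problem: match each crew to one site.
Optimal: Hotel crew→North site (13 hours), Kilo crew→South site (12 hours), Bravo crew→Central site (9 hours), Lima crew→Harbor site (13 hours), Echo crew→Ridge site (28 hours) — total 13+12+9+13+28 = 75 hours.
Column-greedy (each site in turn goes to its cheapest remaining crew) gives 86 hours, worse by 11.
Swapping Lima crew↔Kilo crew (Lima crew→South site 26 hours, Kilo crew→Harbor site 27 hours) adds 28.
No other one-to-one assignment undercuts 75 hours.

Minimum total: 75 hours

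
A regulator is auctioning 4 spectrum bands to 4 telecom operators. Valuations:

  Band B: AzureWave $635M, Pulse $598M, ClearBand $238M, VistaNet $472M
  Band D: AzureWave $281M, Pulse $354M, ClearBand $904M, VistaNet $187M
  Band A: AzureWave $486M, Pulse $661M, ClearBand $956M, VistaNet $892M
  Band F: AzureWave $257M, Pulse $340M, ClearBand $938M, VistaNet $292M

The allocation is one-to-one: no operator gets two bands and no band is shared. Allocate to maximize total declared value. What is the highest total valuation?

Optimal: AzureWave→Band B ($635M), Pulse→Band D ($354M), ClearBand→Band F ($938M), VistaNet→Band A ($892M) — total 635+354+938+892 = $2819M.
Swapping ClearBand↔AzureWave (ClearBand→Band B $238M, AzureWave→Band F $257M) loses 1078.
Every other assignment is strictly worse.

Max total: $2819M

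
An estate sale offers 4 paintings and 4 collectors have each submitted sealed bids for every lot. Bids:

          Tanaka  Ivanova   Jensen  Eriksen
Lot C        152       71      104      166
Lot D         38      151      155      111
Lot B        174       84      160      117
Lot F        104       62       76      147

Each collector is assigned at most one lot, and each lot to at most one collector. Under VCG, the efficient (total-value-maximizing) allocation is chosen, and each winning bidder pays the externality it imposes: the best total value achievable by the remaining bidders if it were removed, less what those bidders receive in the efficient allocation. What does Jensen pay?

Efficient allocation: Tanaka→Lot C ($152), Ivanova→Lot D ($151), Jensen→Lot B ($160), Eriksen→Lot F ($147); total welfare W = $610.
Jensen receives Lot B at value $160, so the others get W − 160 = $450.
Without Jensen: best allocation of the remaining 3 bidders over all 4 lots is Tanaka→Lot B ($174), Ivanova→Lot D ($151), Eriksen→Lot C ($166), total $491.
VCG payment = (others' best without Jensen) − (others' welfare with Jensen) = 491 − 450 = $41.

Jensen pays $41.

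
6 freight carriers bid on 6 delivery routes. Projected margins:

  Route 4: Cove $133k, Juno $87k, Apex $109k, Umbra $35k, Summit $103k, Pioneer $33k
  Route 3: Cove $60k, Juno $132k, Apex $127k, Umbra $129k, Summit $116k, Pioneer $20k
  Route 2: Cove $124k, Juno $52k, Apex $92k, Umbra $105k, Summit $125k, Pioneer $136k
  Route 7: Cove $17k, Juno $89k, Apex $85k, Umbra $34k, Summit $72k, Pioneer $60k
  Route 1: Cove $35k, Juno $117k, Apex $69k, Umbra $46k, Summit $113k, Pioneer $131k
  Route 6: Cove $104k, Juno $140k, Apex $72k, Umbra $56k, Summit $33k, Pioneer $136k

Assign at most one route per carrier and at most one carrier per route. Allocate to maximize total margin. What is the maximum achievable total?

Optimal: Cove→Route 4 ($133k), Juno→Route 6 ($140k), Apex→Route 7 ($85k), Umbra→Route 3 ($129k), Summit→Route 2 ($125k), Pioneer→Route 1 ($131k) — total 133+140+85+129+125+131 = $743k.
Row-greedy (each carrier in turn takes its best remaining route) gives $678k, worse by 65.

Max total: $743k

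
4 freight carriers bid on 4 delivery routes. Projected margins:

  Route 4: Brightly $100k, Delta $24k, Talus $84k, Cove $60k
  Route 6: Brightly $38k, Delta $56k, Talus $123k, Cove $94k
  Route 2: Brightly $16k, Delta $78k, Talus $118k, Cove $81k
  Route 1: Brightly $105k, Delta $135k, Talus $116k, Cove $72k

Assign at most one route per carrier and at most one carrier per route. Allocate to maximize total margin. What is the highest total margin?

Optimal: Brightly→Route 4 ($100k), Delta→Route 1 ($135k), Talus→Route 2 ($118k), Cove→Route 6 ($94k) — total 100+135+118+94 = $447k.
Max-entry greedy (repeatedly take the single best remaining cell) gives $439k, worse by 8.
Swapping Cove↔Delta (Cove→Route 1 $72k, Delta→Route 6 $56k) loses 101.

Max total: $447k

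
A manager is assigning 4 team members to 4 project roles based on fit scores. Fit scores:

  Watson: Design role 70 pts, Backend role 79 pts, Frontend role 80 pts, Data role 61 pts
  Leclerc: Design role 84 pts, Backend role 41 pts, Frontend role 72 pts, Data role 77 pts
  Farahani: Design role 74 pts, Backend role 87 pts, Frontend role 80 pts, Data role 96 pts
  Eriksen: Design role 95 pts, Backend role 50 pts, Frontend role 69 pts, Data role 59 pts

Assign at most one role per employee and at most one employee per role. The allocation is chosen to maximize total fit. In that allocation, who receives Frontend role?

Leclerc receives Frontend role.

Treat this as an assignment problem: match each employee to one role.
Optimal: Watson→Backend role (79 pts), Leclerc→Frontend role (72 pts), Farahani→Data role (96 pts), Eriksen→Design role (95 pts) — total 79+72+96+95 = 342 pts.
Column-greedy (each role in turn goes to its best remaining employee) gives 339 pts, worse by 3.
Next-best assignment: Watson→Frontend role, Leclerc→Data role, Farahani→Backend role, Eriksen→Design role = 339 pts.
Every other assignment is strictly worse.
Leclerc's own top role is Design role (84 pts), but forcing Leclerc→Design role and reassigning the rest optimally gives only 328 pts — worse by 14.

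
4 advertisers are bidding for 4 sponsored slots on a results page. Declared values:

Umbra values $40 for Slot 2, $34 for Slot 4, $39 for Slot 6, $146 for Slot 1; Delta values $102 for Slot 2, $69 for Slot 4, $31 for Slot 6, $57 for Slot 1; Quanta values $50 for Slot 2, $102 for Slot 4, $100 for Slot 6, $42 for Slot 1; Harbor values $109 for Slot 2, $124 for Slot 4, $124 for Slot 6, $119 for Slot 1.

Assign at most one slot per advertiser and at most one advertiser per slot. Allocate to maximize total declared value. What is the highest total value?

This is a one-to-one assignment (maximum-weight bipartite matching).
Optimal: Umbra→Slot 1 ($146), Delta→Slot 2 ($102), Quanta→Slot 4 ($102), Harbor→Slot 6 ($124) — total 146+102+102+124 = $474.
Column-greedy (each slot in turn goes to its best remaining advertiser) gives $307, worse by 167.
Swapping Delta↔Umbra (Delta→Slot 1 $57, Umbra→Slot 2 $40) loses 151.

Max total: $474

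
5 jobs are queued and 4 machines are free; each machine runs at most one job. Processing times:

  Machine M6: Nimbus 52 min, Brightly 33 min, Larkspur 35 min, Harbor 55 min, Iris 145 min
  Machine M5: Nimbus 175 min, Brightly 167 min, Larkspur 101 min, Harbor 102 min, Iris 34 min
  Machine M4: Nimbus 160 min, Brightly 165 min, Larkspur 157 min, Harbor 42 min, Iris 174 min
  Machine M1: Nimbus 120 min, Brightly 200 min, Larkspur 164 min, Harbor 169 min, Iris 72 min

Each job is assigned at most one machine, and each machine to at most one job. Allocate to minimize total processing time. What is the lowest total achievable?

Treat this as an assignment problem: match each job to one machine.
Optimal: Brightly→Machine M6 (33 min), Iris→Machine M5 (34 min), Harbor→Machine M4 (42 min), Nimbus→Machine M1 (120 min) — total 33+34+42+120 = 229 min.
Row-greedy (each job in turn takes its cheapest remaining machine) gives 487 min, worse by 258.
Swapping Nimbus↔Harbor (Nimbus→Machine M4 160 min, Harbor→Machine M1 169 min) adds 167.
Every other assignment is strictly worse.

Minimum total: 229 min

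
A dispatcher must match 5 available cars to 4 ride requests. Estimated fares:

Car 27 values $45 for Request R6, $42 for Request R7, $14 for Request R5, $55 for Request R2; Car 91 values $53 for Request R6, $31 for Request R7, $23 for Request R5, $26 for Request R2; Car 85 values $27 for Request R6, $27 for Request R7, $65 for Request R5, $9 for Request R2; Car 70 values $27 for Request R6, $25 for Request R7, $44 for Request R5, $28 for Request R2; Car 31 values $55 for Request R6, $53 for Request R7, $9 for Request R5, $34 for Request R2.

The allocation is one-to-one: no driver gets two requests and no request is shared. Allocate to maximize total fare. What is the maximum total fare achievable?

Max total: $226

This is the linear assignment problem.
Optimal: Car 91→Request R6 ($53), Car 31→Request R7 ($53), Car 85→Request R5 ($65), Car 27→Request R2 ($55) — total 53+53+65+55 = $226.
Column-greedy (each request in turn goes to its best remaining driver) gives $190, worse by 36.
Next-best assignment: Car 31→Request R6, Car 91→Request R7, Car 85→Request R5, Car 27→Request R2 = $206.
Swapping Car 91↔Car 27 (Car 91→Request R2 $26, Car 27→Request R6 $45) loses 37.
Every other assignment is strictly worse.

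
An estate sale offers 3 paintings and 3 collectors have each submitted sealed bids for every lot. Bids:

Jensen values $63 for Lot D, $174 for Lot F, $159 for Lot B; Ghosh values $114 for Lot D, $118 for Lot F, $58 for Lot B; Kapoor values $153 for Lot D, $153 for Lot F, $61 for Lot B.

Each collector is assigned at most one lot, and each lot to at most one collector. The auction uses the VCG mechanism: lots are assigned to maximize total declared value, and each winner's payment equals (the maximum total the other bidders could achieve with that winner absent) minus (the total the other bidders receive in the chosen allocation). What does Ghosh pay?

Ghosh pays $15.

Efficient allocation: Jensen→Lot B ($159), Ghosh→Lot F ($118), Kapoor→Lot D ($153); total welfare W = $430.
Ghosh receives Lot F at value $118, so the others get W − 118 = $312.
Without Ghosh: best allocation of the remaining 2 bidders over all 3 lots is Jensen→Lot F ($174), Kapoor→Lot D ($153), total $327.
VCG payment = (others' best without Ghosh) − (others' welfare with Ghosh) = 327 − 312 = $15.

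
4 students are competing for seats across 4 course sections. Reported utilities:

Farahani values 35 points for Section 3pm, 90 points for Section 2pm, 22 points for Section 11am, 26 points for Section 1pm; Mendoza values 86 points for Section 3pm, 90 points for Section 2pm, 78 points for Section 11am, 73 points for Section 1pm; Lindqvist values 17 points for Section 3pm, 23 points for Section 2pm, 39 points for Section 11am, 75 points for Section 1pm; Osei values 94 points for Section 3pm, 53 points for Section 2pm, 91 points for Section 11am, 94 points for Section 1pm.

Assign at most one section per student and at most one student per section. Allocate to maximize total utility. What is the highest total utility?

Maximum total: 342 points

Optimal: Farahani→Section 2pm (90 points), Mendoza→Section 3pm (86 points), Lindqvist→Section 1pm (75 points), Osei→Section 11am (91 points) — total 90+86+75+91 = 342 points.
Max-entry greedy (repeatedly take the single best remaining cell) gives 337 points, worse by 5.
Next-best assignment: Farahani→Section 2pm, Mendoza→Section 11am, Lindqvist→Section 1pm, Osei→Section 3pm = 337 points.
No other one-to-one assignment exceeds 342 points.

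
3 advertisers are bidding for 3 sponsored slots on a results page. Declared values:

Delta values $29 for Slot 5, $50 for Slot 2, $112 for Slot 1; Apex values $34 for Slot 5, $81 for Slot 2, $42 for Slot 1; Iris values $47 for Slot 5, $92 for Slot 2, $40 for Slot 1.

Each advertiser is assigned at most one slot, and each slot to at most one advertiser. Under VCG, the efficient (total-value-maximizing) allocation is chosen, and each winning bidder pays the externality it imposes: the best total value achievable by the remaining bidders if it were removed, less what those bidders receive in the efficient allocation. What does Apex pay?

Apex pays $45.

Efficient allocation: Delta→Slot 1 ($112), Apex→Slot 2 ($81), Iris→Slot 5 ($47); total welfare W = $240.
Apex receives Slot 2 at value $81, so the others get W − 81 = $159.
Without Apex: best allocation of the remaining 2 bidders over all 3 slots is Delta→Slot 1 ($112), Iris→Slot 2 ($92), total $204.
VCG payment = (others' best without Apex) − (others' welfare with Apex) = 204 − 159 = $45.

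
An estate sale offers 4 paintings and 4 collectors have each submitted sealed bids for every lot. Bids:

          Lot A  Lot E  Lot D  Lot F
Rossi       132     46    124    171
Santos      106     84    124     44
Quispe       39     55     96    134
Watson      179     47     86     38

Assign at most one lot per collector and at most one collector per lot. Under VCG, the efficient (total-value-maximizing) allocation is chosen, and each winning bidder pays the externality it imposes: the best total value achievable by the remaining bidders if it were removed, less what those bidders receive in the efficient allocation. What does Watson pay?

Efficient allocation: Rossi→Lot F ($171), Santos→Lot E ($84), Quispe→Lot D ($96), Watson→Lot A ($179); total welfare W = $530.
Watson receives Lot A at value $179, so the others get W − 179 = $351.
Without Watson: best allocation of the remaining 3 bidders over all 4 lots is Rossi→Lot A ($132), Santos→Lot D ($124), Quispe→Lot F ($134), total $390.
VCG payment = (others' best without Watson) − (others' welfare with Watson) = 390 − 351 = $39.

Watson pays $39.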